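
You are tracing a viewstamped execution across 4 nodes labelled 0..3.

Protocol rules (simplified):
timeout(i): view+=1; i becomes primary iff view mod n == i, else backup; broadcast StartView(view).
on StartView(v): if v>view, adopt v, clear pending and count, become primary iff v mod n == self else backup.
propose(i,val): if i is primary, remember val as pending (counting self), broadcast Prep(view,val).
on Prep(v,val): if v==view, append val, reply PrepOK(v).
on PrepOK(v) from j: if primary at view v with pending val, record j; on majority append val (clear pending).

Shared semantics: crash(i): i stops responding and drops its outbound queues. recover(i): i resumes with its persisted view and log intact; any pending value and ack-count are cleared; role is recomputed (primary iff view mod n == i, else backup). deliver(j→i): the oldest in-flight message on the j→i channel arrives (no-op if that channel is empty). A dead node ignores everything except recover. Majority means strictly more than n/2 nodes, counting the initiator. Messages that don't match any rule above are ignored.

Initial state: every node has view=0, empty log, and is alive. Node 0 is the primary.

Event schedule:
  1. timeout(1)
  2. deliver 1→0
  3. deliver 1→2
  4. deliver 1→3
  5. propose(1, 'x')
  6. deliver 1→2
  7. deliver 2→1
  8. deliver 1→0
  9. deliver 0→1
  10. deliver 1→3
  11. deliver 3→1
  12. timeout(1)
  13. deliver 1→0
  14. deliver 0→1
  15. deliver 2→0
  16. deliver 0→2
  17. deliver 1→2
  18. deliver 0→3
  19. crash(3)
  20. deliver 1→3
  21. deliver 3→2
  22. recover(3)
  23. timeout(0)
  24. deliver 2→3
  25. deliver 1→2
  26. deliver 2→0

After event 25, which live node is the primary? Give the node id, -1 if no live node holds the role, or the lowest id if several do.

2

e1 timeout(1): 1[prim,v=1,-]
e2 deliver 1→0: 0[back,v=1,-]
e3 deliver 1→2: 2[back,v=1,-]
e4 deliver 1→3: 3[back,v=1,-]
e5 propose(1,'x'): ·
e6 deliver 1→2: 2[back,v=1,x]
e7 deliver 2→1: ·
e8 deliver 1→0: 0[back,v=1,x]
e9 deliver 0→1: 1[prim,v=1,x]
e10 deliver 1→3: 3[back,v=1,x]
e11 deliver 3→1: ·
e12 timeout(1): 1[back,v=2,x]
e13 deliver 1→0: 0[back,v=2,x]
e14 deliver 0→1: ·
e15 deliver 2→0: ·
e16 deliver 0→2: ·
e17 deliver 1→2: 2[prim,v=2,x]
e18 deliver 0→3: ·
e19 crash(3): 3[✗back,v=1,x]
e20 deliver 1→3: ·
e21 deliver 3→2: ·
e22 recover(3): 3[back,v=1,x]
e23 timeout(0): 0[back,v=3,x]
e24 deliver 2→3: ·
e25 deliver 1→2: ·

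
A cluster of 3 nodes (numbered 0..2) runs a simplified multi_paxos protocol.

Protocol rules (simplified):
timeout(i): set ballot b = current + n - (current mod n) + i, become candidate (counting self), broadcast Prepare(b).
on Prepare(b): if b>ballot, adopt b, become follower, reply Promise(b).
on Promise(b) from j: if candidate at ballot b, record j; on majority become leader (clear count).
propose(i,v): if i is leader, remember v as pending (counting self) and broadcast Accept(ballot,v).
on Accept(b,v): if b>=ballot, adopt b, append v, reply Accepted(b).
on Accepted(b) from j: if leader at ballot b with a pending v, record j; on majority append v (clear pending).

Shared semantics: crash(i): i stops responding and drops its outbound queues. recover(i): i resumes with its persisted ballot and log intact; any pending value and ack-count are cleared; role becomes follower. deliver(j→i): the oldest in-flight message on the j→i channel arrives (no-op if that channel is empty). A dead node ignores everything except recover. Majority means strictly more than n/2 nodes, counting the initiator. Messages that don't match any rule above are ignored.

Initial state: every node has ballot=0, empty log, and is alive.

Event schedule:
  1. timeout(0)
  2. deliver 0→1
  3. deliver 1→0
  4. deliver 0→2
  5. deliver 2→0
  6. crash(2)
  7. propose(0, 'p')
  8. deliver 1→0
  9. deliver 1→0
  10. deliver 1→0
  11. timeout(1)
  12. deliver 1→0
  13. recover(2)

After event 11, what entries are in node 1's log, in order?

empty

e1 timeout(0): 0[cand,b=3,-]
e2 deliver 0→1: 1[foll,b=3,-]
e3 deliver 1→0: 0[lead,b=3,-]
e4 deliver 0→2: 2[foll,b=3,-]
e5 deliver 2→0: ·
e6 crash(2): 2[✗foll,b=3,-]
e7 propose(0,'p'): ·
e8 deliver 1→0: ·
e9 deliver 1→0: ·
e10 deliver 1→0: ·
e11 timeout(1): 1[cand,b=7,-]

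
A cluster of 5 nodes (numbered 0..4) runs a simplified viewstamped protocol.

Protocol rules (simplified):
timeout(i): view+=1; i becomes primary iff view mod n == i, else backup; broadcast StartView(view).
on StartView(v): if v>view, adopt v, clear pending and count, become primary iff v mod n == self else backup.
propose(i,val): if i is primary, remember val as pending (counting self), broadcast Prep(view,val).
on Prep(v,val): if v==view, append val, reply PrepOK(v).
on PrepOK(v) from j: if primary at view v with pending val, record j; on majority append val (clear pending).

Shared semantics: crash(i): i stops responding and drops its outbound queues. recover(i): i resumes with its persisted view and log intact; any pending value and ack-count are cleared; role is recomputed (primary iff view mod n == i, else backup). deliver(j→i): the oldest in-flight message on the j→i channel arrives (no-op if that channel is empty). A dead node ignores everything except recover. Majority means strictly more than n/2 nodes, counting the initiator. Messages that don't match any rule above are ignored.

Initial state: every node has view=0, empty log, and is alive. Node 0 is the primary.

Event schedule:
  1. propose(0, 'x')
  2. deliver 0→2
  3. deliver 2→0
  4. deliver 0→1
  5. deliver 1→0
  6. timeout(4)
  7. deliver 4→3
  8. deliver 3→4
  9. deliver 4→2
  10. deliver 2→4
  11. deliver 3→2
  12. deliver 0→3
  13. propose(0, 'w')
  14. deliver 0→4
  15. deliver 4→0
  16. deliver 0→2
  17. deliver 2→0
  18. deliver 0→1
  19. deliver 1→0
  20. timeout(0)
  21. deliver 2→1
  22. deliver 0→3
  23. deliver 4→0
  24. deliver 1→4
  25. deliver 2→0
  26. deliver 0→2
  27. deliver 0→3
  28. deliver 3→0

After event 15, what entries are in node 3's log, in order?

1. propose(0,'x'):  nop
2. deliver 0→2:  <2:back v0 x>
3. deliver 2→0:  nop
4. deliver 0→1:  <1:back v0 x>
5. deliver 1→0:  <0:prim v0 x>
6. timeout(4):  <4:back v1 ->
7. deliver 4→3:  <3:back v1 ->
8. deliver 3→4:  nop
9. deliver 4→2:  <2:back v1 x>
10. deliver 2→4:  nop
11. deliver 3→2:  nop
12. deliver 0→3:  nop
13. propose(0,'w'):  nop
14. deliver 0→4:  nop
15. deliver 4→0:  <0:back v1 x>

empty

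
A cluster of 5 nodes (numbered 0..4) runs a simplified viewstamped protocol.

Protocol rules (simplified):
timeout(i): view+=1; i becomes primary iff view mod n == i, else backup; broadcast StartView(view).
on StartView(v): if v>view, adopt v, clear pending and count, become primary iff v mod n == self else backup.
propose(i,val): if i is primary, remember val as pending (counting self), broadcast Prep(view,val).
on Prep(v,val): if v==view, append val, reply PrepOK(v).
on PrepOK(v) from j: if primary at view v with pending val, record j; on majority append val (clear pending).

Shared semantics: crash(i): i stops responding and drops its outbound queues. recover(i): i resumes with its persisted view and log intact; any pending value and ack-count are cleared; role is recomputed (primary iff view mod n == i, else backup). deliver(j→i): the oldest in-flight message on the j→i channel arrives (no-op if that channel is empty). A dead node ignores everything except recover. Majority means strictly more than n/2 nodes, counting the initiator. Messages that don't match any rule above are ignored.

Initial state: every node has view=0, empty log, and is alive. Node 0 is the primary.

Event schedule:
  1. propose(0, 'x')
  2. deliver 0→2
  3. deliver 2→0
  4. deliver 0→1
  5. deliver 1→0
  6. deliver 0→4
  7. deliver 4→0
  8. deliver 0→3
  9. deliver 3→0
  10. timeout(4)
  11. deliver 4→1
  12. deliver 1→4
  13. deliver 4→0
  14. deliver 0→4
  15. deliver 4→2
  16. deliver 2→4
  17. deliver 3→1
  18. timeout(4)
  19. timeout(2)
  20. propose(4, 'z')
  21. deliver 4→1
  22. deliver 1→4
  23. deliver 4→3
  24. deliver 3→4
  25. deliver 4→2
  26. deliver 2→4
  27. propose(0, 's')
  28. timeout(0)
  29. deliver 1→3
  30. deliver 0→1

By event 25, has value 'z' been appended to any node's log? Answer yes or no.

no

1. propose(0,'x'):  nop
2. deliver 0→2:  <2:back v0 x>
3. deliver 2→0:  nop
4. deliver 0→1:  <1:back v0 x>
5. deliver 1→0:  <0:prim v0 x>
6. deliver 0→4:  <4:back v0 x>
7. deliver 4→0:  nop
8. deliver 0→3:  <3:back v0 x>
9. deliver 3→0:  nop
10. timeout(4):  <4:back v1 x>
11. deliver 4→1:  <1:prim v1 x>
12. deliver 1→4:  nop
13. deliver 4→0:  <0:back v1 x>
14. deliver 0→4:  nop
15. deliver 4→2:  <2:back v1 x>
16. deliver 2→4:  nop
17. deliver 3→1:  nop
18. timeout(4):  <4:back v2 x>
19. timeout(2):  <2:prim v2 x>
20. propose(4,'z'):  nop
21. deliver 4→1:  <1:back v2 x>
22. deliver 1→4:  nop
23. deliver 4→3:  <3:back v1 x>
24. deliver 3→4:  nop
25. deliver 4→2:  nop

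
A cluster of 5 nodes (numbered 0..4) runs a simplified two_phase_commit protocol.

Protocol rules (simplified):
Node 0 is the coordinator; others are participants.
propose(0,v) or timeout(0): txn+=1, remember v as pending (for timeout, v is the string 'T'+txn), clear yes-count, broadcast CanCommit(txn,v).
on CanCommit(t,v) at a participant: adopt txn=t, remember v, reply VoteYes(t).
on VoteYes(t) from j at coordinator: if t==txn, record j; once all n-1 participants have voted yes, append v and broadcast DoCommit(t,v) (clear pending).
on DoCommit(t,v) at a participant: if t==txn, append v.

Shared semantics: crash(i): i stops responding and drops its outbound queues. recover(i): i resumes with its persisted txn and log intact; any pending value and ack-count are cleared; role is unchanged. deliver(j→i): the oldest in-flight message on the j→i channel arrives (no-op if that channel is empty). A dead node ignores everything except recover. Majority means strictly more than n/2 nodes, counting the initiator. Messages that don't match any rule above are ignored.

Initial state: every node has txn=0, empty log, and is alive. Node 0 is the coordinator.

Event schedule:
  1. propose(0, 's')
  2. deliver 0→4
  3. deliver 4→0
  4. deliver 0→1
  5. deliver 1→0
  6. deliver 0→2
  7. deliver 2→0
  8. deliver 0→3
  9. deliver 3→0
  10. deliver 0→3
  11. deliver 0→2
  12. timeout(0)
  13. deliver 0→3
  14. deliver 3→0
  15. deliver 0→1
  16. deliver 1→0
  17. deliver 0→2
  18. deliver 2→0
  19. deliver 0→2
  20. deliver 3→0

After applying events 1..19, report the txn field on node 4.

1

1. propose(0,'s'):  <0:coor t1 ->
2. deliver 0→4:  <4:part t1 ->
3. deliver 4→0:  nop
4. deliver 0→1:  <1:part t1 ->
5. deliver 1→0:  nop
6. deliver 0→2:  <2:part t1 ->
7. deliver 2→0:  nop
8. deliver 0→3:  <3:part t1 ->
9. deliver 3→0:  <0:coor t1 s>
10. deliver 0→3:  <3:part t1 s>
11. deliver 0→2:  <2:part t1 s>
12. timeout(0):  <0:coor t2 s>
13. deliver 0→3:  <3:part t2 s>
14. deliver 3→0:  nop
15. deliver 0→1:  <1:part t1 s>
16. deliver 1→0:  nop
17. deliver 0→2:  <2:part t2 s>
18. deliver 2→0:  nop
19. deliver 0→2:  nop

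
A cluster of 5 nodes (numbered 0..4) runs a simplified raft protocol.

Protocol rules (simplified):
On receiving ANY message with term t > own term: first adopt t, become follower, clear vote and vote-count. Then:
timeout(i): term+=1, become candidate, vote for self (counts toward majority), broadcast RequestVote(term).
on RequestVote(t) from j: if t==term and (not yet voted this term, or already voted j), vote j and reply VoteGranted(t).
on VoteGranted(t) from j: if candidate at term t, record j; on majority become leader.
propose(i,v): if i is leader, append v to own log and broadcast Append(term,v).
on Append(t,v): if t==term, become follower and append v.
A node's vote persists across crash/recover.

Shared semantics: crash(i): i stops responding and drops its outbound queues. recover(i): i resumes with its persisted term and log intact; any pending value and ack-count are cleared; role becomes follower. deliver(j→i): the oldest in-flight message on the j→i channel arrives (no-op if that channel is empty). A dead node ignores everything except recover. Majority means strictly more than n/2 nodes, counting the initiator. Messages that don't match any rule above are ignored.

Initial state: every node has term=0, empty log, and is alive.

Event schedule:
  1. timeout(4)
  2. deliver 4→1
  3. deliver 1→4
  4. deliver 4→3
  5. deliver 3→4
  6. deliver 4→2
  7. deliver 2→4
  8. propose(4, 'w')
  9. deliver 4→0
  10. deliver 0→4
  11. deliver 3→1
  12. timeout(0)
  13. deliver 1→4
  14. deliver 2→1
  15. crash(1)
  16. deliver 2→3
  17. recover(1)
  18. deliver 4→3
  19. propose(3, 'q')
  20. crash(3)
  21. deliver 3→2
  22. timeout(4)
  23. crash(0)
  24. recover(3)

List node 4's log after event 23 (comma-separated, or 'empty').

after 1 — timeout(4): n4:cand/t1/[-]
after 2 — deliver 4→1: n1:foll/t1/[-]
after 3 — deliver 1→4: ·
after 4 — deliver 4→3: n3:foll/t1/[-]
after 5 — deliver 3→4: n4:lead/t1/[-]
after 6 — deliver 4→2: n2:foll/t1/[-]
after 7 — deliver 2→4: ·
after 8 — propose(4,'w'): n4:lead/t1/[w]
after 9 — deliver 4→0: n0:foll/t1/[-]
after 10 — deliver 0→4: ·
after 11 — deliver 3→1: ·
after 12 — timeout(0): n0:cand/t2/[-]
after 13 — deliver 1→4: ·
after 14 — deliver 2→1: ·
after 15 — crash(1): n1:✗foll/t1/[-]
after 16 — deliver 2→3: ·
after 17 — recover(1): n1:foll/t1/[-]
after 18 — deliver 4→3: n3:foll/t1/[w]
after 19 — propose(3,'q'): ·
after 20 — crash(3): n3:✗foll/t1/[w]
after 21 — deliver 3→2: ·
after 22 — timeout(4): n4:cand/t2/[w]
after 23 — crash(0): n0:✗cand/t2/[-]

w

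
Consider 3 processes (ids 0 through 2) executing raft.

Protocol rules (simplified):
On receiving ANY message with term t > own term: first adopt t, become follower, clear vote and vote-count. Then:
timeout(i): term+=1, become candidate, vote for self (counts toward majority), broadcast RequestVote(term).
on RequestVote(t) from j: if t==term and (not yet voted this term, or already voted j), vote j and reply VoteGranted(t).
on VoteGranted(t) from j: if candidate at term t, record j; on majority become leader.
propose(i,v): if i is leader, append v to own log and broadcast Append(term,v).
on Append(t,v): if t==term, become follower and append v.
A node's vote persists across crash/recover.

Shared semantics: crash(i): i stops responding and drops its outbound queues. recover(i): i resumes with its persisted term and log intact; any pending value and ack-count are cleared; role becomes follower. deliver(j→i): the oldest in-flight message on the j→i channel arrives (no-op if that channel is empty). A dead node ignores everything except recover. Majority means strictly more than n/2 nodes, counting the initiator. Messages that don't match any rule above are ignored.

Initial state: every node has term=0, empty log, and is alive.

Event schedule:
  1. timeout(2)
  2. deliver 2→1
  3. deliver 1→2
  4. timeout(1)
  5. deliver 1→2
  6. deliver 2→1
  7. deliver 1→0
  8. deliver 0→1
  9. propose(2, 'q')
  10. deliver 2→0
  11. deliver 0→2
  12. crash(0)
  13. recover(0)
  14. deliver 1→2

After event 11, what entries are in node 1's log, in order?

step 1 timeout(2): 2={cand,t=1,log=-}
step 2 deliver 2→1: 1={foll,t=1,log=-}
step 3 deliver 1→2: 2={lead,t=1,log=-}
step 4 timeout(1): 1={cand,t=2,log=-}
step 5 deliver 1→2: 2={foll,t=2,log=-}
step 6 deliver 2→1: 1={lead,t=2,log=-}
step 7 deliver 1→0: 0={foll,t=2,log=-}
step 8 deliver 0→1: —
step 9 propose(2,'q'): —
step 10 deliver 2→0: —
step 11 deliver 0→2: —

empty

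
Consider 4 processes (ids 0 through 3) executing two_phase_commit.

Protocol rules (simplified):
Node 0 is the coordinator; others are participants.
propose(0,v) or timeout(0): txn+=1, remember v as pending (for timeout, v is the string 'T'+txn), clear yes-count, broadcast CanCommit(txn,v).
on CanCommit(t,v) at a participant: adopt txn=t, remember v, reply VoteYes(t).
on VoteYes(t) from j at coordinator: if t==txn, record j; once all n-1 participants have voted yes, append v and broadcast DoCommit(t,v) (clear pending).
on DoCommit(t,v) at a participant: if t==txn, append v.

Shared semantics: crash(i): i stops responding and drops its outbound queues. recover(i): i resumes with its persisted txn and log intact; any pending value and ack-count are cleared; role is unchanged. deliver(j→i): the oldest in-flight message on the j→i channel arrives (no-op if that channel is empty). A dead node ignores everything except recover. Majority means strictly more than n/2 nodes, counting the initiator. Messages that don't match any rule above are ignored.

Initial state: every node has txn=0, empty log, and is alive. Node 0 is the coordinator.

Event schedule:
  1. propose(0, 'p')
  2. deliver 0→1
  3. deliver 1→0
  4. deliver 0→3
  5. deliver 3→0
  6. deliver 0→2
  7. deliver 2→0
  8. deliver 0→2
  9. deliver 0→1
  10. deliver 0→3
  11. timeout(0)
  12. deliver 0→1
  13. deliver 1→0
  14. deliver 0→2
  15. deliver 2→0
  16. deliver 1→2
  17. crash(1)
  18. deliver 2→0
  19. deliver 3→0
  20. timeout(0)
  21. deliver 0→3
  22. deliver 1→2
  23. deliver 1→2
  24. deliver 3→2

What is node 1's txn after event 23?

2

step 1 propose(0,'p'): 0={coor,t=1,log=-}
step 2 deliver 0→1: 1={part,t=1,log=-}
step 3 deliver 1→0: —
step 4 deliver 0→3: 3={part,t=1,log=-}
step 5 deliver 3→0: —
step 6 deliver 0→2: 2={part,t=1,log=-}
step 7 deliver 2→0: 0={coor,t=1,log=p}
step 8 deliver 0→2: 2={part,t=1,log=p}
step 9 deliver 0→1: 1={part,t=1,log=p}
step 10 deliver 0→3: 3={part,t=1,log=p}
step 11 timeout(0): 0={coor,t=2,log=p}
step 12 deliver 0→1: 1={part,t=2,log=p}
step 13 deliver 1→0: —
step 14 deliver 0→2: 2={part,t=2,log=p}
step 15 deliver 2→0: —
step 16 deliver 1→2: —
step 17 crash(1): 1={✗part,t=2,log=p}
step 18 deliver 2→0: —
step 19 deliver 3→0: —
step 20 timeout(0): 0={coor,t=3,log=p}
step 21 deliver 0→3: 3={part,t=2,log=p}
step 22 deliver 1→2: —
step 23 deliver 1→2: —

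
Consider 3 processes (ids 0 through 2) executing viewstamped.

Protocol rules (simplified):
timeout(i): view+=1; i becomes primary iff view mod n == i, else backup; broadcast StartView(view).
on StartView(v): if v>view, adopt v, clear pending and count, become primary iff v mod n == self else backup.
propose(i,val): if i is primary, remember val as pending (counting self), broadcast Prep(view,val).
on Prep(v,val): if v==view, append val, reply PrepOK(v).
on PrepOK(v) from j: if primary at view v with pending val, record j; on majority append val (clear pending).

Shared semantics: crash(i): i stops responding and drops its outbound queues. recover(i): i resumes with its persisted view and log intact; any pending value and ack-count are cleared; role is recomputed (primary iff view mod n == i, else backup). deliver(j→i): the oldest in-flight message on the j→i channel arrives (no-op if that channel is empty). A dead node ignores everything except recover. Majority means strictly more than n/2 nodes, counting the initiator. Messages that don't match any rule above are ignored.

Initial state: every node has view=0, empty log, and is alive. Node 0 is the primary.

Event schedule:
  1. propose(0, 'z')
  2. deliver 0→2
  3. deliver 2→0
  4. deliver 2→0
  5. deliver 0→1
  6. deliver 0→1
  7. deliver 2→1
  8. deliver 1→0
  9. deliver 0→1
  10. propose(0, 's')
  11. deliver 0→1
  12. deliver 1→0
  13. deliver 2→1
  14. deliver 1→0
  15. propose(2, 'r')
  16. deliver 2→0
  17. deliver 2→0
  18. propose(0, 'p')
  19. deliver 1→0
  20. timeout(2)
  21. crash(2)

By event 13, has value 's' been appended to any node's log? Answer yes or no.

yes

after 1 — propose(0,'z'): ·
after 2 — deliver 0→2: n2:back/v0/[z]
after 3 — deliver 2→0: n0:prim/v0/[z]
after 4 — deliver 2→0: ·
after 5 — deliver 0→1: n1:back/v0/[z]
after 6 — deliver 0→1: ·
after 7 — deliver 2→1: ·
after 8 — deliver 1→0: ·
after 9 — deliver 0→1: ·
after 10 — propose(0,'s'): ·
after 11 — deliver 0→1: n1:back/v0/[z,s]
after 12 — deliver 1→0: n0:prim/v0/[z,s]
after 13 — deliver 2→1: ·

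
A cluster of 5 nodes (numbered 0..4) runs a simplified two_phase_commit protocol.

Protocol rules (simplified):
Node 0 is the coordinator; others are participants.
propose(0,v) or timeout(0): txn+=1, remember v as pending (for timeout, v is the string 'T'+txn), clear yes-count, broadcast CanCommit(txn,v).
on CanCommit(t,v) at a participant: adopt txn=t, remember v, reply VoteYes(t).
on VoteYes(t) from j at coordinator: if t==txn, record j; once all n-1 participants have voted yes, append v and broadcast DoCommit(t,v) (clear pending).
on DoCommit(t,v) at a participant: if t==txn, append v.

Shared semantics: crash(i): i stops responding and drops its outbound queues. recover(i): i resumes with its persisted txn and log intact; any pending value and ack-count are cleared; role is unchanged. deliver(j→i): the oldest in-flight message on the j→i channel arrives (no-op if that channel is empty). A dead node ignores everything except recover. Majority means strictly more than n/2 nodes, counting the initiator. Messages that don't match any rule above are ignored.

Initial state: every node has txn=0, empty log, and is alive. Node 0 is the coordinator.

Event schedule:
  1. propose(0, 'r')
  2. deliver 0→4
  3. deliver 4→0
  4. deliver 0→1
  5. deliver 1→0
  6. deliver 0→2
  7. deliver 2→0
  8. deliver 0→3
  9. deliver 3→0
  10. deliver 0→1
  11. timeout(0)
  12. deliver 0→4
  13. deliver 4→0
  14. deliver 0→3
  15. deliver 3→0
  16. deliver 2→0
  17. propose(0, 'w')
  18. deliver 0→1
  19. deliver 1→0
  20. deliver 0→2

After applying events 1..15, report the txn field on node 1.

1

e1 propose(0,'r'): 0[coor,t=1,-]
e2 deliver 0→4: 4[part,t=1,-]
e3 deliver 4→0: ·
e4 deliver 0→1: 1[part,t=1,-]
e5 deliver 1→0: ·
e6 deliver 0→2: 2[part,t=1,-]
e7 deliver 2→0: ·
e8 deliver 0→3: 3[part,t=1,-]
e9 deliver 3→0: 0[coor,t=1,r]
e10 deliver 0→1: 1[part,t=1,r]
e11 timeout(0): 0[coor,t=2,r]
e12 deliver 0→4: 4[part,t=1,r]
e13 deliver 4→0: ·
e14 deliver 0→3: 3[part,t=1,r]
e15 deliver 3→0: ·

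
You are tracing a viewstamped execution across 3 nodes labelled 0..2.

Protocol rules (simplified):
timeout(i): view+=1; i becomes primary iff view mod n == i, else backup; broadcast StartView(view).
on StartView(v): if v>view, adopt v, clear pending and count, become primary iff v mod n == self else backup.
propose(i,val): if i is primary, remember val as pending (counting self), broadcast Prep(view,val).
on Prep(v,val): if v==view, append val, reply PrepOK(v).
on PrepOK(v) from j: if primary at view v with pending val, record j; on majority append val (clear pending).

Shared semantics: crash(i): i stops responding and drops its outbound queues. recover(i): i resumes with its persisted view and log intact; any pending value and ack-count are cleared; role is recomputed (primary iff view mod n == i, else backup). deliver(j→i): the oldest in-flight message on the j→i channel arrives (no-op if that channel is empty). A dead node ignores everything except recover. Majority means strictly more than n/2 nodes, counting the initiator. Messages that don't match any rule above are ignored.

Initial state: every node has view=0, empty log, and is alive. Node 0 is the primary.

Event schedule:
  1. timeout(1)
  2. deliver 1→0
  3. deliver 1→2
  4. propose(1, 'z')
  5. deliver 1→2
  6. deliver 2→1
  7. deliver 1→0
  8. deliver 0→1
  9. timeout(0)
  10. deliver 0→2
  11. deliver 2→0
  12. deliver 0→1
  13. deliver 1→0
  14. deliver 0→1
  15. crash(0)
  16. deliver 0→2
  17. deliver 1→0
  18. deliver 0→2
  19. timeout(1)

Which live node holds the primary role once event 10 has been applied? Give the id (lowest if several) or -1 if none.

1

1. timeout(1):  <1:prim v1 ->
2. deliver 1→0:  <0:back v1 ->
3. deliver 1→2:  <2:back v1 ->
4. propose(1,'z'):  nop
5. deliver 1→2:  <2:back v1 z>
6. deliver 2→1:  <1:prim v1 z>
7. deliver 1→0:  <0:back v1 z>
8. deliver 0→1:  nop
9. timeout(0):  <0:back v2 z>
10. deliver 0→2:  <2:prim v2 z>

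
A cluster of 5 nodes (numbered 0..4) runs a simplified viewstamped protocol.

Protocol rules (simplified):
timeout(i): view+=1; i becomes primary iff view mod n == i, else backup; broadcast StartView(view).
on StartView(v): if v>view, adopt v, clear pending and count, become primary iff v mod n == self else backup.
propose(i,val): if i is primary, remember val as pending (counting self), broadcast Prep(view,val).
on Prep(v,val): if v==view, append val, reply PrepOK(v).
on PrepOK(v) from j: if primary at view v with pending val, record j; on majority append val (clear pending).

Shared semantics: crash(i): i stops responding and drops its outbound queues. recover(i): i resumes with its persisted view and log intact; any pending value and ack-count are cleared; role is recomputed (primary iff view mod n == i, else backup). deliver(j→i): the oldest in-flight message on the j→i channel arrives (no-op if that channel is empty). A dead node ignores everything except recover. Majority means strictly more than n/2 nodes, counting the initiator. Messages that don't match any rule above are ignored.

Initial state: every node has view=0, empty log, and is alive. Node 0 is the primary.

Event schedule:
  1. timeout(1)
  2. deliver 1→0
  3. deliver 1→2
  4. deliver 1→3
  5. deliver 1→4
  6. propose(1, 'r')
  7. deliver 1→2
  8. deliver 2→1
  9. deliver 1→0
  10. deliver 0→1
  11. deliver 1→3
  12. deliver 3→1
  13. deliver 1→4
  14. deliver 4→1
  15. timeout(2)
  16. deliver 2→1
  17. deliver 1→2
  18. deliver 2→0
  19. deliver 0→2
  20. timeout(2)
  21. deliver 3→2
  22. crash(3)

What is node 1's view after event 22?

2

[1] timeout(1) → N1(prim v1 [-])
[2] deliver 1→0 → N0(back v1 [-])
[3] deliver 1→2 → N2(back v1 [-])
[4] deliver 1→3 → N3(back v1 [-])
[5] deliver 1→4 → N4(back v1 [-])
[6] propose(1,'r') → ∅
[7] deliver 1→2 → N2(back v1 [r])
[8] deliver 2→1 → ∅
[9] deliver 1→0 → N0(back v1 [r])
[10] deliver 0→1 → N1(prim v1 [r])
[11] deliver 1→3 → N3(back v1 [r])
[12] deliver 3→1 → ∅
[13] deliver 1→4 → N4(back v1 [r])
[14] deliver 4→1 → ∅
[15] timeout(2) → N2(prim v2 [r])
[16] deliver 2→1 → N1(back v2 [r])
[17] deliver 1→2 → ∅
[18] deliver 2→0 → N0(back v2 [r])
[19] deliver 0→2 → ∅
[20] timeout(2) → N2(back v3 [r])
[21] deliver 3→2 → ∅
[22] crash(3) → N3(✗back v1 [r])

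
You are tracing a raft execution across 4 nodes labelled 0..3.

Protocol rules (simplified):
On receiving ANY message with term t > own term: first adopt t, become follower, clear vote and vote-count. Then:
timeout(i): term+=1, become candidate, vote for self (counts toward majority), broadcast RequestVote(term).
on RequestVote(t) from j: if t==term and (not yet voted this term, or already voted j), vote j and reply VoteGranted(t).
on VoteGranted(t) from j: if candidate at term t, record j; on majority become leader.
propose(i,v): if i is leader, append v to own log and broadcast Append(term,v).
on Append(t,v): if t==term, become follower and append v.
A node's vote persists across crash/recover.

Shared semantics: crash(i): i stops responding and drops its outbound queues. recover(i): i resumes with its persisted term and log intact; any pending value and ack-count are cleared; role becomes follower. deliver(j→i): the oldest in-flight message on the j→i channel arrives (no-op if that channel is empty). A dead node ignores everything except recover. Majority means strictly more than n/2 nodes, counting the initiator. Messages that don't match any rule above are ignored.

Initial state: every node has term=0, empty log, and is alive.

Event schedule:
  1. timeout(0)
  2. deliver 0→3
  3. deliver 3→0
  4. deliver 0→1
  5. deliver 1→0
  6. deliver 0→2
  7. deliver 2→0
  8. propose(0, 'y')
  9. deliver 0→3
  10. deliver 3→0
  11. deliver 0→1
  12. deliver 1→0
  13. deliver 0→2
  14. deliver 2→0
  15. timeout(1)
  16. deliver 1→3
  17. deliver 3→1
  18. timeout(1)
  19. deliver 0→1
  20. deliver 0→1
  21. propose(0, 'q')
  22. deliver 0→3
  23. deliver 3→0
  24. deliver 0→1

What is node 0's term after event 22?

e1 timeout(0): 0[cand,t=1,-]
e2 deliver 0→3: 3[foll,t=1,-]
e3 deliver 3→0: ·
e4 deliver 0→1: 1[foll,t=1,-]
e5 deliver 1→0: 0[lead,t=1,-]
e6 deliver 0→2: 2[foll,t=1,-]
e7 deliver 2→0: ·
e8 propose(0,'y'): 0[lead,t=1,y]
e9 deliver 0→3: 3[foll,t=1,y]
e10 deliver 3→0: ·
e11 deliver 0→1: 1[foll,t=1,y]
e12 deliver 1→0: ·
e13 deliver 0→2: 2[foll,t=1,y]
e14 deliver 2→0: ·
e15 timeout(1): 1[cand,t=2,y]
e16 deliver 1→3: 3[foll,t=2,y]
e17 deliver 3→1: ·
e18 timeout(1): 1[cand,t=3,y]
e19 deliver 0→1: ·
e20 deliver 0→1: ·
e21 propose(0,'q'): 0[lead,t=1,y,q]
e22 deliver 0→3: ·

1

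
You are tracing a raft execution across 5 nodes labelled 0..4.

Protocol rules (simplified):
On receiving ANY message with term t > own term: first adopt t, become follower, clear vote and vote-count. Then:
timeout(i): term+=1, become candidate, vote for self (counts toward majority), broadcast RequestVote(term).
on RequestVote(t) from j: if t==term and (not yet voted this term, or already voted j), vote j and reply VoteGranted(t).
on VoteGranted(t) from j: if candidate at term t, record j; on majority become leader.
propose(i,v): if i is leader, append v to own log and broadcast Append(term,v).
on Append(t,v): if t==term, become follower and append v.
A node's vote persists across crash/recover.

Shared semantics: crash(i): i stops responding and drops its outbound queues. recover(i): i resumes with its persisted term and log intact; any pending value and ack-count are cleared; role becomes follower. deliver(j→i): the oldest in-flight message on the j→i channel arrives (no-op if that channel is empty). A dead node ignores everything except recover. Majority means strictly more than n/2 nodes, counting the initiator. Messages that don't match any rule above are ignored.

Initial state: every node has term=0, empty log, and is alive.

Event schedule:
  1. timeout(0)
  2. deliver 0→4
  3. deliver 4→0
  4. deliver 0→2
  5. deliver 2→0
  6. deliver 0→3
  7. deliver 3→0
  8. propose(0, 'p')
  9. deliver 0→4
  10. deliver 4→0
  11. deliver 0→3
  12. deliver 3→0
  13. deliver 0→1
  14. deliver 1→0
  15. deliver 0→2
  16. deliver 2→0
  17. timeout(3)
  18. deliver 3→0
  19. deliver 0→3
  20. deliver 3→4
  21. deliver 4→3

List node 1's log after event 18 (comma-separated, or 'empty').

empty

1. timeout(0):  <0:cand t1 ->
2. deliver 0→4:  <4:foll t1 ->
3. deliver 4→0:  nop
4. deliver 0→2:  <2:foll t1 ->
5. deliver 2→0:  <0:lead t1 ->
6. deliver 0→3:  <3:foll t1 ->
7. deliver 3→0:  nop
8. propose(0,'p'):  <0:lead t1 p>
9. deliver 0→4:  <4:foll t1 p>
10. deliver 4→0:  nop
11. deliver 0→3:  <3:foll t1 p>
12. deliver 3→0:  nop
13. deliver 0→1:  <1:foll t1 ->
14. deliver 1→0:  nop
15. deliver 0→2:  <2:foll t1 p>
16. deliver 2→0:  nop
17. timeout(3):  <3:cand t2 p>
18. deliver 3→0:  <0:foll t2 p>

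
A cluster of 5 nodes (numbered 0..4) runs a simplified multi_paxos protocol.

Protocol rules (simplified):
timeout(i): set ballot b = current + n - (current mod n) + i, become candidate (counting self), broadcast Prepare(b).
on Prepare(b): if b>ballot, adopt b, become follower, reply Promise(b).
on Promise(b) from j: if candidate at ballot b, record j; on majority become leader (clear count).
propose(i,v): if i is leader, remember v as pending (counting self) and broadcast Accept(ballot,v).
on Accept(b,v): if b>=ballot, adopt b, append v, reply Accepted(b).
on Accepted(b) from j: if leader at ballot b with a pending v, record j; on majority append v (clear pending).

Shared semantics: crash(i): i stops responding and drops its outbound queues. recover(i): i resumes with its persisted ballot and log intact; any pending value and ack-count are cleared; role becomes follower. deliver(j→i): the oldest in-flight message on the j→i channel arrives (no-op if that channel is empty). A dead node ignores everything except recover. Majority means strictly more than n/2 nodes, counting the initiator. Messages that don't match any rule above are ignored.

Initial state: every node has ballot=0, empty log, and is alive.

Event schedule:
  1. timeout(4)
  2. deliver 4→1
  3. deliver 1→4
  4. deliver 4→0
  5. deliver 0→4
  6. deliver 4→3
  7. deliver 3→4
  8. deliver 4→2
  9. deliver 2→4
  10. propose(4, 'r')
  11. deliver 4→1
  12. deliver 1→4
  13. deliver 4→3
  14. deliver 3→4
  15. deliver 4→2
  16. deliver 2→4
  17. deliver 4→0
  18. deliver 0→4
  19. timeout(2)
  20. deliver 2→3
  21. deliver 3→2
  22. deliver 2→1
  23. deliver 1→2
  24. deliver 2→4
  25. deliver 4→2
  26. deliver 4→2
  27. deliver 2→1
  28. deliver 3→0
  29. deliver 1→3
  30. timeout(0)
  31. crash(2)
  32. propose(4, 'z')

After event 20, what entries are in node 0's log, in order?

step 1 timeout(4): 4={cand,b=9,log=-}
step 2 deliver 4→1: 1={foll,b=9,log=-}
step 3 deliver 1→4: —
step 4 deliver 4→0: 0={foll,b=9,log=-}
step 5 deliver 0→4: 4={lead,b=9,log=-}
step 6 deliver 4→3: 3={foll,b=9,log=-}
step 7 deliver 3→4: —
step 8 deliver 4→2: 2={foll,b=9,log=-}
step 9 deliver 2→4: —
step 10 propose(4,'r'): —
step 11 deliver 4→1: 1={foll,b=9,log=r}
step 12 deliver 1→4: —
step 13 deliver 4→3: 3={foll,b=9,log=r}
step 14 deliver 3→4: 4={lead,b=9,log=r}
step 15 deliver 4→2: 2={foll,b=9,log=r}
step 16 deliver 2→4: —
step 17 deliver 4→0: 0={foll,b=9,log=r}
step 18 deliver 0→4: —
step 19 timeout(2): 2={cand,b=12,log=r}
step 20 deliver 2→3: 3={foll,b=12,log=r}

r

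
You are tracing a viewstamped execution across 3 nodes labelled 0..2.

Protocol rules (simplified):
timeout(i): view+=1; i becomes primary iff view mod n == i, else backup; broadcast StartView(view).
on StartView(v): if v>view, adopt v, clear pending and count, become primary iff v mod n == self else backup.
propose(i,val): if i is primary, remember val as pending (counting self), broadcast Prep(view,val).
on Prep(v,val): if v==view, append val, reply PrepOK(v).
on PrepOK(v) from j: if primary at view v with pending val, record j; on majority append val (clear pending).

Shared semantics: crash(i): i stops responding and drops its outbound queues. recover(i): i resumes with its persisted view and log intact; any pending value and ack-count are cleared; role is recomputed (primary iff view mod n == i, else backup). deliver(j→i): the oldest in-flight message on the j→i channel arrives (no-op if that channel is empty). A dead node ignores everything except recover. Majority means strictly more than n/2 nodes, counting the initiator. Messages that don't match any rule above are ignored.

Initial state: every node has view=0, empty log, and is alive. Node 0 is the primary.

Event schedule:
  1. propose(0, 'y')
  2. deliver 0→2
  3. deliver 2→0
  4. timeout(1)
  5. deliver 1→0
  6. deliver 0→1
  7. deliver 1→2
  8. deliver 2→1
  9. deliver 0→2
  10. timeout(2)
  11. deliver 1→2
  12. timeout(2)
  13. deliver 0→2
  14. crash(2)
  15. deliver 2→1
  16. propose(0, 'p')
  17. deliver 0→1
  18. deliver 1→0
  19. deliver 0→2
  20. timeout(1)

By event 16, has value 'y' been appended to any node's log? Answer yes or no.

yes

1. propose(0,'y'):  nop
2. deliver 0→2:  <2:back v0 y>
3. deliver 2→0:  <0:prim v0 y>
4. timeout(1):  <1:prim v1 ->
5. deliver 1→0:  <0:back v1 y>
6. deliver 0→1:  nop
7. deliver 1→2:  <2:back v1 y>
8. deliver 2→1:  nop
9. deliver 0→2:  nop
10. timeout(2):  <2:prim v2 y>
11. deliver 1→2:  nop
12. timeout(2):  <2:back v3 y>
13. deliver 0→2:  nop
14. crash(2):  <2:✗back v3 y>
15. deliver 2→1:  nop
16. propose(0,'p'):  nop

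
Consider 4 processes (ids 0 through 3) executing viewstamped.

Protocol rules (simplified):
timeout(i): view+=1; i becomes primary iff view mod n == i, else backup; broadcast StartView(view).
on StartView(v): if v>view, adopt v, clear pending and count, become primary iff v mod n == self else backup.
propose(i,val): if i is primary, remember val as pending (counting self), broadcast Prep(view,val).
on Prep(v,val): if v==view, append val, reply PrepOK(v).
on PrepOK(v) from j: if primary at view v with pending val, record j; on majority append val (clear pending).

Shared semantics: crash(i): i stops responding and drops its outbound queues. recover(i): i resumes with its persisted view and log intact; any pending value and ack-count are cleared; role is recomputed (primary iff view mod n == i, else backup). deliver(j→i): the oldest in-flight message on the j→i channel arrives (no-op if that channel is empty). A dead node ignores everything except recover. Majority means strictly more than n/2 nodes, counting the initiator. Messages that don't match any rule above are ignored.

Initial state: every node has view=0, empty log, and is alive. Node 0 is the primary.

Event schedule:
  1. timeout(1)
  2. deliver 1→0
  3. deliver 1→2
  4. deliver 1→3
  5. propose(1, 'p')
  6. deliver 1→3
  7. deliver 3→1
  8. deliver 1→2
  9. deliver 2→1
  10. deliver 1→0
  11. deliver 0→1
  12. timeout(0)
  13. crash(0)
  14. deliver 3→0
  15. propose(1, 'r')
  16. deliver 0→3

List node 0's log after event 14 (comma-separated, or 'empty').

p

after 1 — timeout(1): n1:prim/v1/[-]
after 2 — deliver 1→0: n0:back/v1/[-]
after 3 — deliver 1→2: n2:back/v1/[-]
after 4 — deliver 1→3: n3:back/v1/[-]
after 5 — propose(1,'p'): ·
after 6 — deliver 1→3: n3:back/v1/[p]
after 7 — deliver 3→1: ·
after 8 — deliver 1→2: n2:back/v1/[p]
after 9 — deliver 2→1: n1:prim/v1/[p]
after 10 — deliver 1→0: n0:back/v1/[p]
after 11 — deliver 0→1: ·
after 12 — timeout(0): n0:back/v2/[p]
after 13 — crash(0): n0:✗back/v2/[p]
after 14 — deliver 3→0: ·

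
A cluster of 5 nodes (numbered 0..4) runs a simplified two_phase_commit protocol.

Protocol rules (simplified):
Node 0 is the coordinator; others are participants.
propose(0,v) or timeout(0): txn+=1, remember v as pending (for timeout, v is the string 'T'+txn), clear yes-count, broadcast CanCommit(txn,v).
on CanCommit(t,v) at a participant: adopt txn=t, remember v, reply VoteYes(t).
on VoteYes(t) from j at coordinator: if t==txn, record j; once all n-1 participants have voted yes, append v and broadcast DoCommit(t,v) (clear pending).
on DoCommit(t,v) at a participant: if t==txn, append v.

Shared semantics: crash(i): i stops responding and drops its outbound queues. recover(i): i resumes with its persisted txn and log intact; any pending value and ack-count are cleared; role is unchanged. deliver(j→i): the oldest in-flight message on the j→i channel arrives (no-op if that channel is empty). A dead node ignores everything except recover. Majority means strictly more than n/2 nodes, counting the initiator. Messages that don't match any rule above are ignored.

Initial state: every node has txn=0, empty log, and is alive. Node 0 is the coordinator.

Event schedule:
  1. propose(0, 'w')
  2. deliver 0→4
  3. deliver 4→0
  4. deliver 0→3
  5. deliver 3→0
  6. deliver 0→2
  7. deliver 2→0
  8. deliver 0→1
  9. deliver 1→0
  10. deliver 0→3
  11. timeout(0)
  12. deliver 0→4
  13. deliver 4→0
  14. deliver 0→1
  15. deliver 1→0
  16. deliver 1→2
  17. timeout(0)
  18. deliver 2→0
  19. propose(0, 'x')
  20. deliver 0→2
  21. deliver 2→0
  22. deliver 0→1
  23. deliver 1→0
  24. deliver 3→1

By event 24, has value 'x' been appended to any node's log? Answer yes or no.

after 1 — propose(0,'w'): n0:coor/t1/[-]
after 2 — deliver 0→4: n4:part/t1/[-]
after 3 — deliver 4→0: ·
after 4 — deliver 0→3: n3:part/t1/[-]
after 5 — deliver 3→0: ·
after 6 — deliver 0→2: n2:part/t1/[-]
after 7 — deliver 2→0: ·
after 8 — deliver 0→1: n1:part/t1/[-]
after 9 — deliver 1→0: n0:coor/t1/[w]
after 10 — deliver 0→3: n3:part/t1/[w]
after 11 — timeout(0): n0:coor/t2/[w]
after 12 — deliver 0→4: n4:part/t1/[w]
after 13 — deliver 4→0: ·
after 14 — deliver 0→1: n1:part/t1/[w]
after 15 — deliver 1→0: ·
after 16 — deliver 1→2: ·
after 17 — timeout(0): n0:coor/t3/[w]
after 18 — deliver 2→0: ·
after 19 — propose(0,'x'): n0:coor/t4/[w]
after 20 — deliver 0→2: n2:part/t1/[w]
after 21 — deliver 2→0: ·
after 22 — deliver 0→1: n1:part/t2/[w]
after 23 — deliver 1→0: ·
after 24 — deliver 3→1: ·

no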